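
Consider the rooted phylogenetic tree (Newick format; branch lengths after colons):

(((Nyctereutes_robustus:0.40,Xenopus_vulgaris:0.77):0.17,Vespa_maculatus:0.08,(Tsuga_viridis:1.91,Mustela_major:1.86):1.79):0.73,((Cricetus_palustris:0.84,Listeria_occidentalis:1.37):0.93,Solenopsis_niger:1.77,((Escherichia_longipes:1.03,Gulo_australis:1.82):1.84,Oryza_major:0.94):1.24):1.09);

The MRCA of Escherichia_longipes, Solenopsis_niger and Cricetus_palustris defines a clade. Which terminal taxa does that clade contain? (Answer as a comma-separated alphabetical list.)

Cricetus_palustris, Escherichia_longipes, Gulo_australis, Listeria_occidentalis, Oryza_major, Solenopsis_niger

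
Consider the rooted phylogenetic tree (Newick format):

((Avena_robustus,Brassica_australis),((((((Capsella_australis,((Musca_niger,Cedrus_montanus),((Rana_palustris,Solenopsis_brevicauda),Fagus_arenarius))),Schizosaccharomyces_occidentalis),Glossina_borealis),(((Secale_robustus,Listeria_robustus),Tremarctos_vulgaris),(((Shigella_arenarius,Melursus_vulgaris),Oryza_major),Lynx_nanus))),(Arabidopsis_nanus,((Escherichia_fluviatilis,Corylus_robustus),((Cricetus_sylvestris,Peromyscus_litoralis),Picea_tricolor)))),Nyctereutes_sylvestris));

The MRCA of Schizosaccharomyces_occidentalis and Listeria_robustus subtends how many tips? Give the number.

15

The MRCA of Schizosaccharomyces_occidentalis and Listeria_robustus is the node subtending ((((Capsella_australis,((Musca_niger,Cedrus_montanus),((Rana_palustris,Solenopsis_brevicauda),Fagus_arenarius))),Schizosaccharomyces_occidentalis),Glossina_borealis),(((Secale_robustus,Listeria_robustus),Tremarctos_vulgaris),(((Shigella_arenarius,Melursus_vulgaris),Oryza_major),Lynx_nanus))).
That clade contains 15 terminal taxa: Capsella_australis, Cedrus_montanus, Fagus_arenarius, Glossina_borealis, Listeria_robustus, Lynx_nanus, Melursus_vulgaris, Musca_niger, Oryza_major, Rana_palustris, Schizosaccharomyces_occidentalis, Secale_robustus, Shigella_arenarius, Solenopsis_brevicauda, Tremarctos_vulgaris.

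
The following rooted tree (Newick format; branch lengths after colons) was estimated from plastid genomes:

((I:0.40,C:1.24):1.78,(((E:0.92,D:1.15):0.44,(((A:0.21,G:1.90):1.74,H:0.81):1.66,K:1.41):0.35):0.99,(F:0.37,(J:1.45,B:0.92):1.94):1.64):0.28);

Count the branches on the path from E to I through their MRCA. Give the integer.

6

The MRCA of E and I is the root of the tree.
From E up to that node: 4 branches. From I up to the same node: 2 branches. Total: 4 + 2 = 6.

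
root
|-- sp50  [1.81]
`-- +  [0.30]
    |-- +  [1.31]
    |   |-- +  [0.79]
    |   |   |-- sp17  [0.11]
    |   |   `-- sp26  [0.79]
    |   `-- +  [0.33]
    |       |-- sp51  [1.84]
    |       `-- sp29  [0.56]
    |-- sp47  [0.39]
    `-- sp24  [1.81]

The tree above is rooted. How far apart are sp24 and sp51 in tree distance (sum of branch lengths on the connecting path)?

5.29

The path runs sp24 → … → MRCA → … → sp51; the MRCA is the node subtending (((sp17,sp26),(sp51,sp29)),sp47,sp24).
Branch lengths along that path: 1.81 + 1.31 + 0.33 + 1.84 = 5.29.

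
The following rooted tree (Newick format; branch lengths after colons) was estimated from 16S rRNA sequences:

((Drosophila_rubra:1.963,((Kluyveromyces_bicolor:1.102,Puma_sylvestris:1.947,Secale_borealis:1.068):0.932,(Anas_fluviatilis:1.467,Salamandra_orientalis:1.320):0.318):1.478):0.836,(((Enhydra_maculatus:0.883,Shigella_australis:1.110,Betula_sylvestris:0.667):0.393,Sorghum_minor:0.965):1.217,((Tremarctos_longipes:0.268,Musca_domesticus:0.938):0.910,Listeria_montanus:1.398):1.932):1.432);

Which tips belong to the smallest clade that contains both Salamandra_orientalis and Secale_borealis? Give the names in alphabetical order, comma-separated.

Anas_fluviatilis, Kluyveromyces_bicolor, Puma_sylvestris, Salamandra_orientalis, Secale_borealis

Tracing Salamandra_orientalis: it sits inside (Anas_fluviatilis,Salamandra_orientalis).
Tracing Secale_borealis: it sits inside (Kluyveromyces_bicolor,Puma_sylvestris,Secale_borealis).
The smallest clade enclosing both is ((Kluyveromyces_bicolor,Puma_sylvestris,Secale_borealis),(Anas_fluviatilis,Salamandra_orientalis)); the answer is its 5 terminal taxa in alphabetical order.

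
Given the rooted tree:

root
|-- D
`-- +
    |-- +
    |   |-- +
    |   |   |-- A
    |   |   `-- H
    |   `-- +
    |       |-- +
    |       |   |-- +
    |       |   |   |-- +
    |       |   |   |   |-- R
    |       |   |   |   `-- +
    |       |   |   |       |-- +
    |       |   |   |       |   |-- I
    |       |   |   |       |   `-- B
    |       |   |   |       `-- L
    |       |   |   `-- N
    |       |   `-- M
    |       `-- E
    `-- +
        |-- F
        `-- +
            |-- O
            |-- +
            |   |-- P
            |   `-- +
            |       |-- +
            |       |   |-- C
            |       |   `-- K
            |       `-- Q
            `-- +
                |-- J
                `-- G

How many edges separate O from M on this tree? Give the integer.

7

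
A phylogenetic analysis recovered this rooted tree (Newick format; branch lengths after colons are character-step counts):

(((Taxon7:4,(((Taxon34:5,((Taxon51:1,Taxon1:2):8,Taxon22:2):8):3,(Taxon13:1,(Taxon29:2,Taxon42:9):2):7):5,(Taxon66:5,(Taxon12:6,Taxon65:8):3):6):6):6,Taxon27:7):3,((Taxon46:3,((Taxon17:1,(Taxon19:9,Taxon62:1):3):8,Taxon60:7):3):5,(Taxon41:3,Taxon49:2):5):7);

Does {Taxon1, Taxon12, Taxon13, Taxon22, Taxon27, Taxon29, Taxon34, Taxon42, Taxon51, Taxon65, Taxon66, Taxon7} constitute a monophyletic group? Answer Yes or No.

Yes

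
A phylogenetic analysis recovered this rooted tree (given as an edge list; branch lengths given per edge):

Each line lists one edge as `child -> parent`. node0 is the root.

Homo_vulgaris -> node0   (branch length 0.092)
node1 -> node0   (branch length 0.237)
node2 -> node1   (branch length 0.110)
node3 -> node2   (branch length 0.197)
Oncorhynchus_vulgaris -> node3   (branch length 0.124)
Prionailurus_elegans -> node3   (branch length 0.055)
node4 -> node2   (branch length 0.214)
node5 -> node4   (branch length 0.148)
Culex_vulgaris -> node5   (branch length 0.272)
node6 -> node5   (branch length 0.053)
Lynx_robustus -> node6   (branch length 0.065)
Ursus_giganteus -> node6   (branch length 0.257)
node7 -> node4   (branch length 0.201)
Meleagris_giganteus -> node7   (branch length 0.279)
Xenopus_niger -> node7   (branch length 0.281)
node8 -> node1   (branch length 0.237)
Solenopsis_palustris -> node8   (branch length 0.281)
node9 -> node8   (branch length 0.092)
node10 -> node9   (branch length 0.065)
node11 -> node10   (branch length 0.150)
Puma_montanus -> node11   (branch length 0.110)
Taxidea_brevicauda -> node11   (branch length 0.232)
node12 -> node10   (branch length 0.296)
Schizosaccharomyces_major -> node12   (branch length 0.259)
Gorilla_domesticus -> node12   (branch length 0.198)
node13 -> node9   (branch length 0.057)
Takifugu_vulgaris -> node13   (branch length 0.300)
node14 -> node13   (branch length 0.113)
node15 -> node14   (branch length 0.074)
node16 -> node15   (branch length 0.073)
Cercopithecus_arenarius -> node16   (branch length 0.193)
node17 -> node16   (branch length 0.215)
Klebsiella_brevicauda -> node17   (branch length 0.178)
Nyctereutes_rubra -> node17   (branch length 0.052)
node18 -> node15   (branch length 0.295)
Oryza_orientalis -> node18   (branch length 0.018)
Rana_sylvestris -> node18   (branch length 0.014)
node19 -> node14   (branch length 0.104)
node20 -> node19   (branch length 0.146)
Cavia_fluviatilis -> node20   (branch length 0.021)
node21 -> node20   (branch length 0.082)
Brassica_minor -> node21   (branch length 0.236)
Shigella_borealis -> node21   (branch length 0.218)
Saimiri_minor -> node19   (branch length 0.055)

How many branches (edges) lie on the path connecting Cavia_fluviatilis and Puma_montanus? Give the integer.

The MRCA of Cavia_fluviatilis and Puma_montanus is the node subtending (((Puma_montanus,Taxidea_brevicauda),(Schizosaccharomyces_major,Gorilla_domesticus)),(Takifugu_vulgaris,(((Cercopithecus_arenarius,(Klebsiella_brevicauda,Nyctereutes_rubra)),(Oryza_orientalis,Rana_sylvestris)),((Cavia_fluviatilis,(Brassica_minor,Shigella_borealis)),Saimiri_minor)))).
From Cavia_fluviatilis up to that node: 5 branches. From Puma_montanus up to the same node: 3 branches. Total: 5 + 3 = 8.

8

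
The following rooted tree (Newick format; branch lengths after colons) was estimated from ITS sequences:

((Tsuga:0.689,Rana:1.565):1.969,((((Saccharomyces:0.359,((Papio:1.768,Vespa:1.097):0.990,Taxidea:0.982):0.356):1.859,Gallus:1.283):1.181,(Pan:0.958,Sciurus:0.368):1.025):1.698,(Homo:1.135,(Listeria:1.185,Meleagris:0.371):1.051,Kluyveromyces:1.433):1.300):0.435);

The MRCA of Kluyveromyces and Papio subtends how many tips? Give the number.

11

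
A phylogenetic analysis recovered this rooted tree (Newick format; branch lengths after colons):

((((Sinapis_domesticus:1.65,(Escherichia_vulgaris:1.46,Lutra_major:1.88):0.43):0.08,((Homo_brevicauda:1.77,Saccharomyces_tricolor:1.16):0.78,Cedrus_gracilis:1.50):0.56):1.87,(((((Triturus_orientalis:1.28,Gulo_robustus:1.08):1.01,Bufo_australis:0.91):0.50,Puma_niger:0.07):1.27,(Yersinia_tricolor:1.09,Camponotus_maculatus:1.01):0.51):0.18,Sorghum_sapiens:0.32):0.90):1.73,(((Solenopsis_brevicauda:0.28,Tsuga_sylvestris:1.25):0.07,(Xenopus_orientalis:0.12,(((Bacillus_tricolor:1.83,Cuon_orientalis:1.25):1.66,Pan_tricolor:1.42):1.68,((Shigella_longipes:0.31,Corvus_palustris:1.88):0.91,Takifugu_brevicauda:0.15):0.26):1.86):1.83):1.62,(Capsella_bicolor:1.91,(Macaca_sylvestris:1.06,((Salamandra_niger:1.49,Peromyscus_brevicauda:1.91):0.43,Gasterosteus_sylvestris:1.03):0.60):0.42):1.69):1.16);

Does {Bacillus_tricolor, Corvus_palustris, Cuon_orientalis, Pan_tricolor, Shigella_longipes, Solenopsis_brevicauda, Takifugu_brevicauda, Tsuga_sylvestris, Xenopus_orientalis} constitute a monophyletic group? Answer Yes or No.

The most recent common ancestor of these taxa subtends ((Solenopsis_brevicauda,Tsuga_sylvestris),(Xenopus_orientalis,(((Bacillus_tricolor,Cuon_orientalis),Pan_tricolor),((Shigella_longipes,Corvus_palustris),Takifugu_brevicauda)))).
That clade has exactly 9 tips — every listed taxon and nothing else — so the group is monophyletic.

Yes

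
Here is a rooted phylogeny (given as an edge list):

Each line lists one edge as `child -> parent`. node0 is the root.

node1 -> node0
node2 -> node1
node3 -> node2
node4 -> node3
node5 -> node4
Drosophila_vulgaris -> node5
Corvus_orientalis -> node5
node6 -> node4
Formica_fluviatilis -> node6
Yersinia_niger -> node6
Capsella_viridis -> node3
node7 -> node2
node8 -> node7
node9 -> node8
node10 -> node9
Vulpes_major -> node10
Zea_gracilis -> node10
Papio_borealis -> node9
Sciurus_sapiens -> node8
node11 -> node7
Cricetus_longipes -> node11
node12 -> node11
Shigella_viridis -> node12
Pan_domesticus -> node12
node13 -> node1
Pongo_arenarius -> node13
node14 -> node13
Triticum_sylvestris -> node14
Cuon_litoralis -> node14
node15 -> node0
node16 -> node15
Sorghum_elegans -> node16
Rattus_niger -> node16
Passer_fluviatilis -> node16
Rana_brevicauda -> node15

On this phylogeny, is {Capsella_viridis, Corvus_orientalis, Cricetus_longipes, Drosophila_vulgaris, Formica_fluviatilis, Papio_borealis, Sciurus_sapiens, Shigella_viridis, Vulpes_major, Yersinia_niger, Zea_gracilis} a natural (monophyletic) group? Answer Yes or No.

The MRCA of the listed taxa subtends ((((Drosophila_vulgaris,Corvus_orientalis),(Formica_fluviatilis,Yersinia_niger)),Capsella_viridis),((((Vulpes_major,Zea_gracilis),Papio_borealis),Sciurus_sapiens),(Cricetus_longipes,(Shigella_viridis,Pan_domesticus)))).
That clade also contains Pan_domesticus, which is not in the proposed group, so the group is not monophyletic.

No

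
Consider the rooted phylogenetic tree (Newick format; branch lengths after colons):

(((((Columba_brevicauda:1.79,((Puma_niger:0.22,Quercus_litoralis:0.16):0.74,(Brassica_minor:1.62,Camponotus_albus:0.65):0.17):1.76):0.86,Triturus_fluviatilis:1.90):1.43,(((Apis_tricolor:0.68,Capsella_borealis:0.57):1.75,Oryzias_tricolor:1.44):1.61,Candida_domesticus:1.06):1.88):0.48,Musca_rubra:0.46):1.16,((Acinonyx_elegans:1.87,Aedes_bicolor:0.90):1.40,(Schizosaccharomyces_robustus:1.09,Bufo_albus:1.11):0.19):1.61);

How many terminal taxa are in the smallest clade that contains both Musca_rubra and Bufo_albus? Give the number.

The MRCA of Musca_rubra and Bufo_albus is the root, so the clade is the entire tree.
That clade contains 15 terminal taxa: Acinonyx_elegans, Aedes_bicolor, Apis_tricolor, Brassica_minor, Bufo_albus, Camponotus_albus, Candida_domesticus, Capsella_borealis, Columba_brevicauda, Musca_rubra, Oryzias_tricolor, Puma_niger, Quercus_litoralis, Schizosaccharomyces_robustus, Triturus_fluviatilis.

15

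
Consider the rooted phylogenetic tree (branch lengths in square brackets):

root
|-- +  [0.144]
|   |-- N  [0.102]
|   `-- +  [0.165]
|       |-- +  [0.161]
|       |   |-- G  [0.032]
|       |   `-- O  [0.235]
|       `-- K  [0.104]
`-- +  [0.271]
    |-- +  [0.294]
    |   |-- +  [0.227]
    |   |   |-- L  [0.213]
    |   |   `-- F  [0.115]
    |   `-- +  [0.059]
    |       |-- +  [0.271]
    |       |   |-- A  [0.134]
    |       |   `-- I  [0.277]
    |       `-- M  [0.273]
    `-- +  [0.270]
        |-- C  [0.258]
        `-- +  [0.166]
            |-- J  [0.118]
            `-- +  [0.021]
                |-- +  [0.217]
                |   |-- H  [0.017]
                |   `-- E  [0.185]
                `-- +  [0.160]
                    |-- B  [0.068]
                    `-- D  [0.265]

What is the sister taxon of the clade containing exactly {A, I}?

The clade containing exactly {A, I} attaches to the tree at the node subtending ((A,I),M).
The other lineage descending from that same node — the sister group — is the single tip M.

M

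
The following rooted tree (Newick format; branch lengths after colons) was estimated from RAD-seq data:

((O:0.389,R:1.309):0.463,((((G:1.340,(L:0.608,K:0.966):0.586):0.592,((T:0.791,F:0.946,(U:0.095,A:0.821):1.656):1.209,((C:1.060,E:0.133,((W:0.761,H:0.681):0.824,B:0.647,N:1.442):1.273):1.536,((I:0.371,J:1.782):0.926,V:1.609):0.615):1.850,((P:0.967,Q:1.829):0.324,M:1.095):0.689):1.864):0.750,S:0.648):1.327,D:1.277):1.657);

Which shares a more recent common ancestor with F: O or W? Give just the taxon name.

W

The MRCA of F and W subtends ((T,F,(U,A)),((C,E,((W,H),B,N)),((I,J),V)),((P,Q),M)) (16 taxa).
The MRCA of F and O is the root, subtending the entire tree (23 taxa).
The first is nested inside the second, so F shares a more recent common ancestor with W.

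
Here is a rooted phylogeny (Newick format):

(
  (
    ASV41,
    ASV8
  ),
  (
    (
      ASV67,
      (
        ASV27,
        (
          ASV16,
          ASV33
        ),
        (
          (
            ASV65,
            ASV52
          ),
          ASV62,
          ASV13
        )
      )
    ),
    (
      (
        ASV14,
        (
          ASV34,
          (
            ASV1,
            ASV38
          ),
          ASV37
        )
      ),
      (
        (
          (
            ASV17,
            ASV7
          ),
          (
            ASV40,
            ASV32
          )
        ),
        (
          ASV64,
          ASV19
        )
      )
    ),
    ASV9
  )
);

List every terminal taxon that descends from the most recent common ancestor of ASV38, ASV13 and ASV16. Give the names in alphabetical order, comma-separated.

Tracing ASV38: it sits inside (ASV1,ASV38).
Tracing ASV13: it sits inside ((ASV65,ASV52),ASV62,ASV13).
Tracing ASV16: it sits inside (ASV16,ASV33).
The smallest clade enclosing all 3 is ((ASV67,(ASV27,(ASV16,ASV33),((ASV65,ASV52),ASV62,ASV13))),((ASV14,(ASV34,(ASV1,ASV38),ASV37)),(((ASV17,ASV7),(ASV40,ASV32)),(ASV64,ASV19))),ASV9); the answer is its 20 terminal taxa in alphabetical order.

ASV1, ASV13, ASV14, ASV16, ASV17, ASV19, ASV27, ASV32, ASV33, ASV34, ASV37, ASV38, ASV40, ASV52, ASV62, ASV64, ASV65, ASV67, ASV7, ASV9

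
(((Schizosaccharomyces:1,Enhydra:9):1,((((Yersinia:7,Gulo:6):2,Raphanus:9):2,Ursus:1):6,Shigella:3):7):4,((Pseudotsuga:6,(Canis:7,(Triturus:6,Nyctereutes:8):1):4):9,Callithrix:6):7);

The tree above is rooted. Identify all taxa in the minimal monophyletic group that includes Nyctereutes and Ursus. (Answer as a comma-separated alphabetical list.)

Callithrix, Canis, Enhydra, Gulo, Nyctereutes, Pseudotsuga, Raphanus, Schizosaccharomyces, Shigella, Triturus, Ursus, Yersinia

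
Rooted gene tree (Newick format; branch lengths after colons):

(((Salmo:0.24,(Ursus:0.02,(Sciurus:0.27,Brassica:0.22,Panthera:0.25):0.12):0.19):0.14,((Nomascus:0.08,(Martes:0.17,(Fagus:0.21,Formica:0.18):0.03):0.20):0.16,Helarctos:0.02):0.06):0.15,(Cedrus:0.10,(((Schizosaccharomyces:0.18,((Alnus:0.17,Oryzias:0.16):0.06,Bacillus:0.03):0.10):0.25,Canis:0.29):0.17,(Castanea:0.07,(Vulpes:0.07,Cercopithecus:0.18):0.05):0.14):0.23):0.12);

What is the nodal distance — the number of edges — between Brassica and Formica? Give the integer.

9

The MRCA of Brassica and Formica is the node subtending ((Salmo,(Ursus,(Sciurus,Brassica,Panthera))),((Nomascus,(Martes,(Fagus,Formica))),Helarctos)).
From Brassica up to that node: 4 branches. From Formica up to the same node: 5 branches. Total: 4 + 5 = 9.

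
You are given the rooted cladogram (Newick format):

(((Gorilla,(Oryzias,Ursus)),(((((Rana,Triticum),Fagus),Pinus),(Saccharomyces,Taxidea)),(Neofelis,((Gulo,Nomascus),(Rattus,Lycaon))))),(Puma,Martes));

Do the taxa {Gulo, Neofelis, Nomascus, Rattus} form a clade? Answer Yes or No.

The MRCA of the listed taxa subtends (Neofelis,((Gulo,Nomascus),(Rattus,Lycaon))).
That clade also contains Lycaon, which is not in the proposed group, so the group is not monophyletic.

No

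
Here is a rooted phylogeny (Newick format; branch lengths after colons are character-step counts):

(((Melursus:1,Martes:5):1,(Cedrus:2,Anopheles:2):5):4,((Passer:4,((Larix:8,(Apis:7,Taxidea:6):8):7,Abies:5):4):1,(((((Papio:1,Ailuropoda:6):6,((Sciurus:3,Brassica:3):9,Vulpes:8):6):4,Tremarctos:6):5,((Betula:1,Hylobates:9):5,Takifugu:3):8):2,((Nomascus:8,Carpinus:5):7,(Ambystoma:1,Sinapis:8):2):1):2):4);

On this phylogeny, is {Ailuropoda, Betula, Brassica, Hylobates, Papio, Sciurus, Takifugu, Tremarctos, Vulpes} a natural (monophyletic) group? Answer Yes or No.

Yes

The most recent common ancestor of these taxa subtends ((((Papio,Ailuropoda),((Sciurus,Brassica),Vulpes)),Tremarctos),((Betula,Hylobates),Takifugu)).
That clade has exactly 9 tips — every listed taxon and nothing else — so the group is monophyletic.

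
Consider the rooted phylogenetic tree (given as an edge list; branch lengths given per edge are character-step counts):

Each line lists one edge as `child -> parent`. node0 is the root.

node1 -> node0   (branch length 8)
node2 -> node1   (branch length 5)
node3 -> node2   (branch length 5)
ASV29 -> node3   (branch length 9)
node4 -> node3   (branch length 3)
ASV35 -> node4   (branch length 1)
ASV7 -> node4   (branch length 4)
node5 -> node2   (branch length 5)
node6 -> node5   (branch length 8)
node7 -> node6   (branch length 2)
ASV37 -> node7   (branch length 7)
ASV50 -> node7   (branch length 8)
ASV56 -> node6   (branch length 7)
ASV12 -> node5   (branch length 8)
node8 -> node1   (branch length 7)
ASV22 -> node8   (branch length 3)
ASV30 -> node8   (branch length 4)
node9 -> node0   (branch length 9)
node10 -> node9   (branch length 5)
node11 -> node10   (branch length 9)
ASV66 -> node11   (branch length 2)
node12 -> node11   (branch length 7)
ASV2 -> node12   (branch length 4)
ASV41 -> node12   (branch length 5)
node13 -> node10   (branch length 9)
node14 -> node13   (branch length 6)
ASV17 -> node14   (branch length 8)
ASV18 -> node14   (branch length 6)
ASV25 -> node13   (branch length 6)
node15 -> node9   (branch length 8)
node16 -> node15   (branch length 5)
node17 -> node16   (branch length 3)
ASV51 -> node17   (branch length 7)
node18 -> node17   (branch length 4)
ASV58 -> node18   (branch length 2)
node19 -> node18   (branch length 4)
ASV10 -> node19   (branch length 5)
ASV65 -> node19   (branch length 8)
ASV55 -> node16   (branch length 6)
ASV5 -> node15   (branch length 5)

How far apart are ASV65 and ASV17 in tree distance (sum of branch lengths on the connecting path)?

The path runs ASV65 → … → MRCA → … → ASV17; the MRCA is the node subtending (((ASV66,(ASV2,ASV41)),((ASV17,ASV18),ASV25)),(((ASV51,(ASV58,(ASV10,ASV65))),ASV55),ASV5)).
Branch lengths along that path: 8 + 4 + 4 + 3 + 5 + 8 + 5 + 9 + 6 + 8 = 60.

60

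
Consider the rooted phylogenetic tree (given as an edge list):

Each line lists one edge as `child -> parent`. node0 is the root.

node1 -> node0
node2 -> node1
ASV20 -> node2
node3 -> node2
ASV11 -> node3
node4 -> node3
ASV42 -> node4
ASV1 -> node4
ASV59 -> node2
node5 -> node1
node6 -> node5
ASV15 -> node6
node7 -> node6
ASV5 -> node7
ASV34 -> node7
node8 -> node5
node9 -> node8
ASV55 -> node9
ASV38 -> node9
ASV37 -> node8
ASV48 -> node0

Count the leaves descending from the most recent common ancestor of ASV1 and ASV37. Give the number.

The MRCA of ASV1 and ASV37 is the node subtending ((ASV20,(ASV11,(ASV42,ASV1)),ASV59),((ASV15,(ASV5,ASV34)),((ASV55,ASV38),ASV37))).
That clade contains 11 terminal taxa: ASV1, ASV11, ASV15, ASV20, ASV34, ASV37, ASV38, ASV42, ASV5, ASV55, ASV59.

11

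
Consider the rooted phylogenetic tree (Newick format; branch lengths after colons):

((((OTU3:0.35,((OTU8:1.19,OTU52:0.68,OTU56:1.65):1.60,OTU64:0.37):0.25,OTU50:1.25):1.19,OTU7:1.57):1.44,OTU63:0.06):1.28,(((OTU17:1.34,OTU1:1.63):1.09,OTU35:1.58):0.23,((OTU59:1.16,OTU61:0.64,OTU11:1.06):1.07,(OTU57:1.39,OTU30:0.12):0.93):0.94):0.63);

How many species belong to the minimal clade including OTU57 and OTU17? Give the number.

The MRCA of OTU57 and OTU17 is the node subtending (((OTU17,OTU1),OTU35),((OTU59,OTU61,OTU11),(OTU57,OTU30))).
That clade contains 8 terminal taxa: OTU1, OTU11, OTU17, OTU30, OTU35, OTU57, OTU59, OTU61.

8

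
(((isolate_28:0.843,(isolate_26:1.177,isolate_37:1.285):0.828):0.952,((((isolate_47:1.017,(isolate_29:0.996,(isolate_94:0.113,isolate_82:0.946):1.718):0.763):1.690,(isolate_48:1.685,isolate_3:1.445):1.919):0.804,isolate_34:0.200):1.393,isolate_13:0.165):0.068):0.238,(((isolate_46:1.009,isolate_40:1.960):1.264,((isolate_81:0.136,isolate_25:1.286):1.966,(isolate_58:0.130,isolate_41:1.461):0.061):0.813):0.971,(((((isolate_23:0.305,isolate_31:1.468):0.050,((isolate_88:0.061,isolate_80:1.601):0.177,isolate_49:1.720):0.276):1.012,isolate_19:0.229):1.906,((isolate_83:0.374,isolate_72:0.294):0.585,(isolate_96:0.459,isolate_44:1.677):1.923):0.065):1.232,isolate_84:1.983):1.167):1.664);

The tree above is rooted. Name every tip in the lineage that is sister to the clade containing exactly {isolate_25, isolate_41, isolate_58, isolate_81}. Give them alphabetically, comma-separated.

isolate_40, isolate_46

The clade containing exactly {isolate_25, isolate_41, isolate_58, isolate_81} attaches to the tree at the node subtending ((isolate_46,isolate_40),((isolate_81,isolate_25),(isolate_58,isolate_41))).
The other lineage descending from that same node — the sister group — is (isolate_46,isolate_40); its 2 tips in alphabetical order are the answer.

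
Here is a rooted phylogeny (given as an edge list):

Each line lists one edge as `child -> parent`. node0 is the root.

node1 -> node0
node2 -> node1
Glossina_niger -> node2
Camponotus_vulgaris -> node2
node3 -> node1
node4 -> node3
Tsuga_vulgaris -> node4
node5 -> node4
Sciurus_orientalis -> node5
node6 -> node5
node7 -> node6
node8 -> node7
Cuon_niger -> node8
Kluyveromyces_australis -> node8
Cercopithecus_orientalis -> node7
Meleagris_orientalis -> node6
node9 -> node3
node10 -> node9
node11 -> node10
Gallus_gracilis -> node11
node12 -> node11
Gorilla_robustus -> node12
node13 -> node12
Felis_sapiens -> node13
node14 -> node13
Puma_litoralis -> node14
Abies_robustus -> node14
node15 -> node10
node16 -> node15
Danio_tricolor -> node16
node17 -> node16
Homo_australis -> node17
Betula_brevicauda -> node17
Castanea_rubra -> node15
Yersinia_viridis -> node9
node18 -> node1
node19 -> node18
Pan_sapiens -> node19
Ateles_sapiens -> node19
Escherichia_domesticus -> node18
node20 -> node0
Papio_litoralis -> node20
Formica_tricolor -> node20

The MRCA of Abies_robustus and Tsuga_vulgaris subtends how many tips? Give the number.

16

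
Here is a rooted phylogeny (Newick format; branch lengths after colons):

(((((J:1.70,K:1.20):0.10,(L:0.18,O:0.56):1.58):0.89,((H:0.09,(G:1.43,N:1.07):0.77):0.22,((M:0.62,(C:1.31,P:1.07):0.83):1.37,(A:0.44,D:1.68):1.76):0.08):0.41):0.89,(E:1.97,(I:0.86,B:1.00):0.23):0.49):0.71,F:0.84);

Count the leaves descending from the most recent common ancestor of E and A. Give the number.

The MRCA of E and A is the node subtending ((((J,K),(L,O)),((H,(G,N)),((M,(C,P)),(A,D)))),(E,(I,B))).
That clade contains 15 terminal taxa: A, B, C, D, E, G, H, I, J, K, L, M, N, O, P.

15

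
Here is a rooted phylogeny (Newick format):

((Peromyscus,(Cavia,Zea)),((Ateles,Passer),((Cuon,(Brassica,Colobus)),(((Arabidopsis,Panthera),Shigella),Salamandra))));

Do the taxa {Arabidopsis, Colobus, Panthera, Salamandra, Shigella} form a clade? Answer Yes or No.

The MRCA of the listed taxa subtends ((Cuon,(Brassica,Colobus)),(((Arabidopsis,Panthera),Shigella),Salamandra)).
That clade also contains Brassica, Cuon, which are not in the proposed group, so the group is not monophyletic.

No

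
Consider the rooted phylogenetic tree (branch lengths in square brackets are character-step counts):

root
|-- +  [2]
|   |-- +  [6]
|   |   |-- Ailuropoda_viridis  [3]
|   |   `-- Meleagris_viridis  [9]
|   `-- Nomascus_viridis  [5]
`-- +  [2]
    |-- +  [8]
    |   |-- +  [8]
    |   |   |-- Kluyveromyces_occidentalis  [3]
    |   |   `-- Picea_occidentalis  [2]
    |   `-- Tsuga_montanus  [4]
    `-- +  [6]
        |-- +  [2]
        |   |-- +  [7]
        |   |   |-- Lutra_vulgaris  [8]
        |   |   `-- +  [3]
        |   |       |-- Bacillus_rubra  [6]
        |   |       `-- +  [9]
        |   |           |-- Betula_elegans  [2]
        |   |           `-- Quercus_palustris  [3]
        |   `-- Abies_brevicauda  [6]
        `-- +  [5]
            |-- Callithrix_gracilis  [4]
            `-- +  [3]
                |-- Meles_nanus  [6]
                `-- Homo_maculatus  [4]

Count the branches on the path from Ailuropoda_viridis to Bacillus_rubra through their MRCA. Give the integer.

9

The MRCA of Ailuropoda_viridis and Bacillus_rubra is the root of the tree.
From Ailuropoda_viridis up to that node: 3 branches. From Bacillus_rubra up to the same node: 6 branches. Total: 3 + 6 = 9.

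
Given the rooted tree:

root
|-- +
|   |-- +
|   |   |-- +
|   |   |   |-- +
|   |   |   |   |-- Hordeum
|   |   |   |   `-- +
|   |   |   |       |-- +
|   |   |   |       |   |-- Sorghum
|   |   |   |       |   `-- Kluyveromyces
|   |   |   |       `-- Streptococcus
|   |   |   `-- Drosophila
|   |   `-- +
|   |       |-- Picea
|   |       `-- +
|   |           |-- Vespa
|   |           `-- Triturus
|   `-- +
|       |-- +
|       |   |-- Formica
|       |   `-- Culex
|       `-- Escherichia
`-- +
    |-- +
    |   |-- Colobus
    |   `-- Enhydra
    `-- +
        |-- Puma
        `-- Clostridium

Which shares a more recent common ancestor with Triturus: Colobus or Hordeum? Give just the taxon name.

Hordeum

The MRCA of Triturus and Hordeum subtends (((Hordeum,((Sorghum,Kluyveromyces),Streptococcus)),Drosophila),(Picea,(Vespa,Triturus))) (8 taxa).
The MRCA of Triturus and Colobus is the root, subtending the entire tree (15 taxa).
The first is nested inside the second, so Triturus shares a more recent common ancestor with Hordeum.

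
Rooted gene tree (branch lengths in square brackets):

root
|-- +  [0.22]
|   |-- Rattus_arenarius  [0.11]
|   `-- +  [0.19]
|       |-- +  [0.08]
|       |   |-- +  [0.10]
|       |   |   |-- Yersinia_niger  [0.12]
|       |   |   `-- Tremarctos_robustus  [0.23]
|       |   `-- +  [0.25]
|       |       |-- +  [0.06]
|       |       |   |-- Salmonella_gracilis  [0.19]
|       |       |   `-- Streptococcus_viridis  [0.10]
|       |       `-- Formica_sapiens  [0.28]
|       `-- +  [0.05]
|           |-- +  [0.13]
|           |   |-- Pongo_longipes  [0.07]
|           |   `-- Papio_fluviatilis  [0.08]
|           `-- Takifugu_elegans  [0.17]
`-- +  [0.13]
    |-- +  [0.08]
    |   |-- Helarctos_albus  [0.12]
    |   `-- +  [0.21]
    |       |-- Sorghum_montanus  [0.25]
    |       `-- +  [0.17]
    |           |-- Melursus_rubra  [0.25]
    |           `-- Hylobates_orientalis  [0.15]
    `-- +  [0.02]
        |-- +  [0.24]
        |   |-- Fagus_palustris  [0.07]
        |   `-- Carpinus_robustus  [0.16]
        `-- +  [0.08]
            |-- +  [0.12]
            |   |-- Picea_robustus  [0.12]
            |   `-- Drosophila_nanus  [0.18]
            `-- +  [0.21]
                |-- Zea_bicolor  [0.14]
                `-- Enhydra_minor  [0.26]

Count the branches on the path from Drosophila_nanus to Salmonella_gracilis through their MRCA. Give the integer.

The MRCA of Drosophila_nanus and Salmonella_gracilis is the root of the tree.
From Drosophila_nanus up to that node: 5 branches. From Salmonella_gracilis up to the same node: 6 branches. Total: 5 + 6 = 11.

11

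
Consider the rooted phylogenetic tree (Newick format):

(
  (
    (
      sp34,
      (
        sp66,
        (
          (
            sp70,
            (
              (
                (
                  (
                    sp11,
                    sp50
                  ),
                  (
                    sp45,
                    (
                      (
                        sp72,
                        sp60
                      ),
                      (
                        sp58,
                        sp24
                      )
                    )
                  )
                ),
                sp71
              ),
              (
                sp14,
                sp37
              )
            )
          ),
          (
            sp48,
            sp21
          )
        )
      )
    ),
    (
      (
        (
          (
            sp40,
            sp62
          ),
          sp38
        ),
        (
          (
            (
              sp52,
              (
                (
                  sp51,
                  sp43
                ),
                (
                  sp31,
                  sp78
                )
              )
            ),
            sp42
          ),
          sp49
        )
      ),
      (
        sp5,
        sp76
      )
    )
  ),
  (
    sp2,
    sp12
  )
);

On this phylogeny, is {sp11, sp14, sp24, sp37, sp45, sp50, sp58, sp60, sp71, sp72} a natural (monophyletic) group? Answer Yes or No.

The most recent common ancestor of these taxa subtends ((((sp11,sp50),(sp45,((sp72,sp60),(sp58,sp24)))),sp71),(sp14,sp37)).
That clade has exactly 10 tips — every listed taxon and nothing else — so the group is monophyletic.

Yes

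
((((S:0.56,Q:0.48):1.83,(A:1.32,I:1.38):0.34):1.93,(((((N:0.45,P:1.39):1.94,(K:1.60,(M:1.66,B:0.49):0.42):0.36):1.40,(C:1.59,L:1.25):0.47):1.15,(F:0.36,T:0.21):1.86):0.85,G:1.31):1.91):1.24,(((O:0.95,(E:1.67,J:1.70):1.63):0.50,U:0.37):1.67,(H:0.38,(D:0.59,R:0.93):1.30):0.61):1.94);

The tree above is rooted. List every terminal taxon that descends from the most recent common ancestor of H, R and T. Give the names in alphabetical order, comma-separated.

A, B, C, D, E, F, G, H, I, J, K, L, M, N, O, P, Q, R, S, T, U

Tracing H: it sits inside (H,(D,R)).
Tracing R: it sits inside (D,R).
Tracing T: it sits inside (F,T).
The smallest clade enclosing all 3 is the whole tree (their MRCA is the root), so the answer is all 21 tips in alphabetical order.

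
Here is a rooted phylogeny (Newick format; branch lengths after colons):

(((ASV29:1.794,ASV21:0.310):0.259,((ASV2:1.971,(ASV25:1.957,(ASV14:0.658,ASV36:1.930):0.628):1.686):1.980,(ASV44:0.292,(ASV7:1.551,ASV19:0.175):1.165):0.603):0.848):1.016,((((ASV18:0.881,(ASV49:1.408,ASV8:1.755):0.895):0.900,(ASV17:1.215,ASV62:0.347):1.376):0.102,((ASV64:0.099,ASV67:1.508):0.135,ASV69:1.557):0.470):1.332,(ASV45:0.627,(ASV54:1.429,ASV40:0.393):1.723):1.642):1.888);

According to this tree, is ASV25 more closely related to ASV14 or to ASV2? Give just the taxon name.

ASV14

The MRCA of ASV25 and ASV14 subtends (ASV25,(ASV14,ASV36)) (3 taxa).
The MRCA of ASV25 and ASV2 subtends (ASV2,(ASV25,(ASV14,ASV36))) (4 taxa).
The first is nested inside the second, so ASV25 shares a more recent common ancestor with ASV14.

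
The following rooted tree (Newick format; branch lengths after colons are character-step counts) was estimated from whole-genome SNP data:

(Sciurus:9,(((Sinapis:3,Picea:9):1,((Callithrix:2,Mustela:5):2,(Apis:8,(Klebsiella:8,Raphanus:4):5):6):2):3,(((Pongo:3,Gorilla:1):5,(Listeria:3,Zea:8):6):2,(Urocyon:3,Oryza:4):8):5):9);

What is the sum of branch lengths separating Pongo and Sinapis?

22

The path runs Pongo → … → MRCA → … → Sinapis; the MRCA is the node subtending (((Sinapis,Picea),((Callithrix,Mustela),(Apis,(Klebsiella,Raphanus)))),(((Pongo,Gorilla),(Listeria,Zea)),(Urocyon,Oryza))).
Branch lengths along that path: 3 + 5 + 2 + 5 + 3 + 1 + 3 = 22.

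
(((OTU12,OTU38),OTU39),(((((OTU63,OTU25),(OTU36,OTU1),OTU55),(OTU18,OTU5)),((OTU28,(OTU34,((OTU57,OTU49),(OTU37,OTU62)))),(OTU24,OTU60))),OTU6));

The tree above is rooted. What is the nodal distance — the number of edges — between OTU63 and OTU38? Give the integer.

9

The MRCA of OTU63 and OTU38 is the root of the tree.
From OTU63 up to that node: 6 branches. From OTU38 up to the same node: 3 branches. Total: 6 + 3 = 9.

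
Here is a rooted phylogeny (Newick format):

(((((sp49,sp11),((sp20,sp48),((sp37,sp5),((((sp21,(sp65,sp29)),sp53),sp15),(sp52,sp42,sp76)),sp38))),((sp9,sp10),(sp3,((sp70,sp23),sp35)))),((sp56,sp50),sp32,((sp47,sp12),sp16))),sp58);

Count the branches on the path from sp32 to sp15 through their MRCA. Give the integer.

9

The MRCA of sp32 and sp15 is the node subtending ((((sp49,sp11),((sp20,sp48),((sp37,sp5),((((sp21,(sp65,sp29)),sp53),sp15),(sp52,sp42,sp76)),sp38))),((sp9,sp10),(sp3,((sp70,sp23),sp35)))),((sp56,sp50),sp32,((sp47,sp12),sp16))).
From sp32 up to that node: 2 branches. From sp15 up to the same node: 7 branches. Total: 2 + 7 = 9.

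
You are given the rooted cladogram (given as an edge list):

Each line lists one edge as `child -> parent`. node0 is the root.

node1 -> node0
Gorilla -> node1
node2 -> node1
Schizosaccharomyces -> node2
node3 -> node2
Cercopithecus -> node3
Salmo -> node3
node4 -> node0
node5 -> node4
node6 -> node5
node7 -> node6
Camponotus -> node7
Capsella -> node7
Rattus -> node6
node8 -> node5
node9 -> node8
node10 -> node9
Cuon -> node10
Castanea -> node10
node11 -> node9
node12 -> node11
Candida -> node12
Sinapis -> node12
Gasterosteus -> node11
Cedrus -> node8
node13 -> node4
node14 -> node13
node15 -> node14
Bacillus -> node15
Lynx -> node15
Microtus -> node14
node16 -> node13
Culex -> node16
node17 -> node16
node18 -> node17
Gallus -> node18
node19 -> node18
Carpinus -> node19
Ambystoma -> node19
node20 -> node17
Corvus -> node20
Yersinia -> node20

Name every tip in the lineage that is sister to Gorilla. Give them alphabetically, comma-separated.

Gorilla attaches to the tree at the node subtending (Gorilla,(Schizosaccharomyces,(Cercopithecus,Salmo))).
The other lineage descending from that same node — the sister group — is (Schizosaccharomyces,(Cercopithecus,Salmo)); its 3 tips in alphabetical order are the answer.

Cercopithecus, Salmo, Schizosaccharomyces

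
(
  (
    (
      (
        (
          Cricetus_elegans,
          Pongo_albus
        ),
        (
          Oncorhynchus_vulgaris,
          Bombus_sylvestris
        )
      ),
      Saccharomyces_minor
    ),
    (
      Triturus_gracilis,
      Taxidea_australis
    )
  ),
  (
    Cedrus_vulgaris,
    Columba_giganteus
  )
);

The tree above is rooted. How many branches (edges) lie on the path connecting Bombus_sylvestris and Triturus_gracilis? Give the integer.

6

The MRCA of Bombus_sylvestris and Triturus_gracilis is the node subtending ((((Cricetus_elegans,Pongo_albus),(Oncorhynchus_vulgaris,Bombus_sylvestris)),Saccharomyces_minor),(Triturus_gracilis,Taxidea_australis)).
From Bombus_sylvestris up to that node: 4 branches. From Triturus_gracilis up to the same node: 2 branches. Total: 4 + 2 = 6.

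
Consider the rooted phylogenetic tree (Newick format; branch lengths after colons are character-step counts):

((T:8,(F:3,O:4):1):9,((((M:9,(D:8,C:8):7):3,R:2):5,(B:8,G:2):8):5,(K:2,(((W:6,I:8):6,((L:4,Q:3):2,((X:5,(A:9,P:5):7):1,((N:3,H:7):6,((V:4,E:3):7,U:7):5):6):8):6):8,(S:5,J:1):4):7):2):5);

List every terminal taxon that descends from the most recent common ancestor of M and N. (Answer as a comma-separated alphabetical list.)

Tracing M: it sits inside (M,(D,C)).
Tracing N: it sits inside (N,H).
The smallest clade enclosing both is ((((M,(D,C)),R),(B,G)),(K,(((W,I),((L,Q),((X,(A,P)),((N,H),((V,E),U))))),(S,J)))); the answer is its 21 terminal taxa in alphabetical order.

A, B, C, D, E, G, H, I, J, K, L, M, N, P, Q, R, S, U, V, W, X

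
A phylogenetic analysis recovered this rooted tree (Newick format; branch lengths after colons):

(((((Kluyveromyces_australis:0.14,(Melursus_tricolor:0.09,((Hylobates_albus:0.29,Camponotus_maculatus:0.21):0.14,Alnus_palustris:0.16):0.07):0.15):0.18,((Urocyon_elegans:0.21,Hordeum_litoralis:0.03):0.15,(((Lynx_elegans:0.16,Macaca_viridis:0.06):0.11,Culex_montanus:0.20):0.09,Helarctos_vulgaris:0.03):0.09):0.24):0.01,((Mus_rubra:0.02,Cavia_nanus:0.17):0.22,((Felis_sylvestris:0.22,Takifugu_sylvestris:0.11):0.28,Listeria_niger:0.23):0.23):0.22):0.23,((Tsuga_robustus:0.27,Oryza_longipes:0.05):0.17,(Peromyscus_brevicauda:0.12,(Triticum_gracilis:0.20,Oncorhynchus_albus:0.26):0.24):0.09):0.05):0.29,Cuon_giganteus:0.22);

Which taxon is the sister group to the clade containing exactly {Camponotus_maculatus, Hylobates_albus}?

The clade containing exactly {Camponotus_maculatus, Hylobates_albus} attaches to the tree at the node subtending ((Hylobates_albus,Camponotus_maculatus),Alnus_palustris).
The other lineage descending from that same node — the sister group — is the single tip Alnus_palustris.

Alnus_palustris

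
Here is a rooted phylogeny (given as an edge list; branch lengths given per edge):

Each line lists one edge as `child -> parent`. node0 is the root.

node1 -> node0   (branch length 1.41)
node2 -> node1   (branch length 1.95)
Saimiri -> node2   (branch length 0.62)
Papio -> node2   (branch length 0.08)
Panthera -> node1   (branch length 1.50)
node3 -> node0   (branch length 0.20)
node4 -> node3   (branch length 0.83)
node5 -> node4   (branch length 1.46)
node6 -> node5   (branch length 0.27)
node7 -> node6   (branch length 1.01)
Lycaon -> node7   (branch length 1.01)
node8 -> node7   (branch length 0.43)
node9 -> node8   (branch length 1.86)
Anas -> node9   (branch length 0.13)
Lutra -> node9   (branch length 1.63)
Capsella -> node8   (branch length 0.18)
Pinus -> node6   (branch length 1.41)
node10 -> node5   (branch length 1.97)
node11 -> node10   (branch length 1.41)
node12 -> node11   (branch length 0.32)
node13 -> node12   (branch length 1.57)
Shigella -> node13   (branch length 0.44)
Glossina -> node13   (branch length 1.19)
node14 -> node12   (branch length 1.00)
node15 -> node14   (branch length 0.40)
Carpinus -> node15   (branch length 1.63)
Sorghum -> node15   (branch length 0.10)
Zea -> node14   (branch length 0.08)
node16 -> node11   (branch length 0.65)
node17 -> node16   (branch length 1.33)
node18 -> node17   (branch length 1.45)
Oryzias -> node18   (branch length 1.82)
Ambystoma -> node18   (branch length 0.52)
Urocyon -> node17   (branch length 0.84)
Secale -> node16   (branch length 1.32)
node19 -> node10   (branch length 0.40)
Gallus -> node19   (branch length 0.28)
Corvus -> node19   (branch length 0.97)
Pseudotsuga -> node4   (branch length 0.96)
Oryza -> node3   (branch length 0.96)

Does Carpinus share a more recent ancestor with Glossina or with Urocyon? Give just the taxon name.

Glossina

The MRCA of Carpinus and Glossina subtends ((Shigella,Glossina),((Carpinus,Sorghum),Zea)) (5 taxa).
The MRCA of Carpinus and Urocyon subtends (((Shigella,Glossina),((Carpinus,Sorghum),Zea)),(((Oryzias,Ambystoma),Urocyon),Secale)) (9 taxa).
The first is nested inside the second, so Carpinus shares a more recent common ancestor with Glossina.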